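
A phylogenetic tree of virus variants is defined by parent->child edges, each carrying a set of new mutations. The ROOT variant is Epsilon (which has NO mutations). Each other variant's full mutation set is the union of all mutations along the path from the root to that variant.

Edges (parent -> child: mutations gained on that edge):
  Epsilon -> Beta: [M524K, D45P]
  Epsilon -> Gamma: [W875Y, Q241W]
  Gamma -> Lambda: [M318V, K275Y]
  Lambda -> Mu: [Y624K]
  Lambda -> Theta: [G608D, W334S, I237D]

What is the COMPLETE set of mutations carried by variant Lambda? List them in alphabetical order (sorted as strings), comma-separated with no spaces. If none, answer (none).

At Epsilon: gained [] -> total []
At Gamma: gained ['W875Y', 'Q241W'] -> total ['Q241W', 'W875Y']
At Lambda: gained ['M318V', 'K275Y'] -> total ['K275Y', 'M318V', 'Q241W', 'W875Y']

Answer: K275Y,M318V,Q241W,W875Y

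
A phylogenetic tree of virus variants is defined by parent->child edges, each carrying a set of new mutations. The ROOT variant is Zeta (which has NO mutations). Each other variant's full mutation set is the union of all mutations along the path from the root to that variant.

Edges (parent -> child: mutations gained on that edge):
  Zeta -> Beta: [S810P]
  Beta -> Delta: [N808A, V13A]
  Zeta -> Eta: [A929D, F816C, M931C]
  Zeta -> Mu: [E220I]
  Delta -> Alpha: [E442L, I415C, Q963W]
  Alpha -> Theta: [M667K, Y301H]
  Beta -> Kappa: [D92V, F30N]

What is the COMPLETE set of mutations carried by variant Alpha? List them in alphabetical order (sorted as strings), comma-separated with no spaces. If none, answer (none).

At Zeta: gained [] -> total []
At Beta: gained ['S810P'] -> total ['S810P']
At Delta: gained ['N808A', 'V13A'] -> total ['N808A', 'S810P', 'V13A']
At Alpha: gained ['E442L', 'I415C', 'Q963W'] -> total ['E442L', 'I415C', 'N808A', 'Q963W', 'S810P', 'V13A']

Answer: E442L,I415C,N808A,Q963W,S810P,V13A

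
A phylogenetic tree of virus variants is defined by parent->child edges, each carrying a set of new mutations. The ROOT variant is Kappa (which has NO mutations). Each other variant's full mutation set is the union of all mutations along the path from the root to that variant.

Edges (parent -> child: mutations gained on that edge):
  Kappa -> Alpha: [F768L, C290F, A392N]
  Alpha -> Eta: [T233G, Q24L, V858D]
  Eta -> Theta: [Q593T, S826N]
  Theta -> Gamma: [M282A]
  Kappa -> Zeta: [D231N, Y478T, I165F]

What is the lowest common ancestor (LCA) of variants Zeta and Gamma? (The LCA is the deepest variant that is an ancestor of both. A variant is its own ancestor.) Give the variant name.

Path from root to Zeta: Kappa -> Zeta
  ancestors of Zeta: {Kappa, Zeta}
Path from root to Gamma: Kappa -> Alpha -> Eta -> Theta -> Gamma
  ancestors of Gamma: {Kappa, Alpha, Eta, Theta, Gamma}
Common ancestors: {Kappa}
Walk up from Gamma: Gamma (not in ancestors of Zeta), Theta (not in ancestors of Zeta), Eta (not in ancestors of Zeta), Alpha (not in ancestors of Zeta), Kappa (in ancestors of Zeta)
Deepest common ancestor (LCA) = Kappa

Answer: Kappa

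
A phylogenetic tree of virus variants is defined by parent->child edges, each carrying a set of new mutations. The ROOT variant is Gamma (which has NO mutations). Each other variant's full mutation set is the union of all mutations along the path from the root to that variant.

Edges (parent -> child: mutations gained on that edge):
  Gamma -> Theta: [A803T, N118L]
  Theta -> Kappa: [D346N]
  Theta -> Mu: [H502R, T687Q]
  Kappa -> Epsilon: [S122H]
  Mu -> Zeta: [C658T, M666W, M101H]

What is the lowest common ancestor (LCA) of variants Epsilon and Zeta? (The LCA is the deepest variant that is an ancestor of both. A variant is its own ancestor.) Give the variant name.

Answer: Theta

Derivation:
Path from root to Epsilon: Gamma -> Theta -> Kappa -> Epsilon
  ancestors of Epsilon: {Gamma, Theta, Kappa, Epsilon}
Path from root to Zeta: Gamma -> Theta -> Mu -> Zeta
  ancestors of Zeta: {Gamma, Theta, Mu, Zeta}
Common ancestors: {Gamma, Theta}
Walk up from Zeta: Zeta (not in ancestors of Epsilon), Mu (not in ancestors of Epsilon), Theta (in ancestors of Epsilon), Gamma (in ancestors of Epsilon)
Deepest common ancestor (LCA) = Theta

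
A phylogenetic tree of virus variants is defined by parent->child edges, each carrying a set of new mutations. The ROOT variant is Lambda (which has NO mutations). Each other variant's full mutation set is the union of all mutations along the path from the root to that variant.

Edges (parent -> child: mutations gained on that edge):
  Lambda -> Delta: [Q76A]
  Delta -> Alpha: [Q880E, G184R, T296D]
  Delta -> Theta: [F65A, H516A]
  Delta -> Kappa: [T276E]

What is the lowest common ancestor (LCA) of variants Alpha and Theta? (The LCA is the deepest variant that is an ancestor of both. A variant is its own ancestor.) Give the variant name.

Path from root to Alpha: Lambda -> Delta -> Alpha
  ancestors of Alpha: {Lambda, Delta, Alpha}
Path from root to Theta: Lambda -> Delta -> Theta
  ancestors of Theta: {Lambda, Delta, Theta}
Common ancestors: {Lambda, Delta}
Walk up from Theta: Theta (not in ancestors of Alpha), Delta (in ancestors of Alpha), Lambda (in ancestors of Alpha)
Deepest common ancestor (LCA) = Delta

Answer: Delta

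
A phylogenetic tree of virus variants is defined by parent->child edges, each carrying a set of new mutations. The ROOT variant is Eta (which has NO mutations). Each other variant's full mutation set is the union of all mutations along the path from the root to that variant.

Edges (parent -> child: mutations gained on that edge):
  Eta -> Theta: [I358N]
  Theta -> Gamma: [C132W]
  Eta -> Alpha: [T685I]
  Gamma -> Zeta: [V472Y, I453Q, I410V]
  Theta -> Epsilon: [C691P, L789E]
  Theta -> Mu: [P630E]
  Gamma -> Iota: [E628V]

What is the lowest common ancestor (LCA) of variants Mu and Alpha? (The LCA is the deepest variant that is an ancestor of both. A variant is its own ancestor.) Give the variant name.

Path from root to Mu: Eta -> Theta -> Mu
  ancestors of Mu: {Eta, Theta, Mu}
Path from root to Alpha: Eta -> Alpha
  ancestors of Alpha: {Eta, Alpha}
Common ancestors: {Eta}
Walk up from Alpha: Alpha (not in ancestors of Mu), Eta (in ancestors of Mu)
Deepest common ancestor (LCA) = Eta

Answer: Eta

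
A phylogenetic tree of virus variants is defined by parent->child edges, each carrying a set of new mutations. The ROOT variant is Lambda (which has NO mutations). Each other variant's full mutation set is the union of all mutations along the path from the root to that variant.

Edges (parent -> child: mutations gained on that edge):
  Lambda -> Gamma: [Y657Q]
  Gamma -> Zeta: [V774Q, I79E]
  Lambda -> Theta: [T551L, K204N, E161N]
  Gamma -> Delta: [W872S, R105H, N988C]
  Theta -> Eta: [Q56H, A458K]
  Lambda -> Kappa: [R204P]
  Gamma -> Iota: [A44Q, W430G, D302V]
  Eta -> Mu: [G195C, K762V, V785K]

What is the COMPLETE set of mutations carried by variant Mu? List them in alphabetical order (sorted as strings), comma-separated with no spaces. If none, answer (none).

Answer: A458K,E161N,G195C,K204N,K762V,Q56H,T551L,V785K

Derivation:
At Lambda: gained [] -> total []
At Theta: gained ['T551L', 'K204N', 'E161N'] -> total ['E161N', 'K204N', 'T551L']
At Eta: gained ['Q56H', 'A458K'] -> total ['A458K', 'E161N', 'K204N', 'Q56H', 'T551L']
At Mu: gained ['G195C', 'K762V', 'V785K'] -> total ['A458K', 'E161N', 'G195C', 'K204N', 'K762V', 'Q56H', 'T551L', 'V785K']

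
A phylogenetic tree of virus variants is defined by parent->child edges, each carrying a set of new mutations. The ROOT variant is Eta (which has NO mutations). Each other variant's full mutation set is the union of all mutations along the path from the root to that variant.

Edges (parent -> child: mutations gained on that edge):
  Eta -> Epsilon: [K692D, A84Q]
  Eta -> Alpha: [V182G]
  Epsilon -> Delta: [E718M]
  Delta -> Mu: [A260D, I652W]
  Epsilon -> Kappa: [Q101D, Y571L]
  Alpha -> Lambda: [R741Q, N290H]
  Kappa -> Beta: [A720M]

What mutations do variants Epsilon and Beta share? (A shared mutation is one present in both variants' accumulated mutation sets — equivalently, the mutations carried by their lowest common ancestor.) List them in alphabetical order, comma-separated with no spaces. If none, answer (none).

Answer: A84Q,K692D

Derivation:
Accumulating mutations along path to Epsilon:
  At Eta: gained [] -> total []
  At Epsilon: gained ['K692D', 'A84Q'] -> total ['A84Q', 'K692D']
Mutations(Epsilon) = ['A84Q', 'K692D']
Accumulating mutations along path to Beta:
  At Eta: gained [] -> total []
  At Epsilon: gained ['K692D', 'A84Q'] -> total ['A84Q', 'K692D']
  At Kappa: gained ['Q101D', 'Y571L'] -> total ['A84Q', 'K692D', 'Q101D', 'Y571L']
  At Beta: gained ['A720M'] -> total ['A720M', 'A84Q', 'K692D', 'Q101D', 'Y571L']
Mutations(Beta) = ['A720M', 'A84Q', 'K692D', 'Q101D', 'Y571L']
Intersection: ['A84Q', 'K692D'] ∩ ['A720M', 'A84Q', 'K692D', 'Q101D', 'Y571L'] = ['A84Q', 'K692D']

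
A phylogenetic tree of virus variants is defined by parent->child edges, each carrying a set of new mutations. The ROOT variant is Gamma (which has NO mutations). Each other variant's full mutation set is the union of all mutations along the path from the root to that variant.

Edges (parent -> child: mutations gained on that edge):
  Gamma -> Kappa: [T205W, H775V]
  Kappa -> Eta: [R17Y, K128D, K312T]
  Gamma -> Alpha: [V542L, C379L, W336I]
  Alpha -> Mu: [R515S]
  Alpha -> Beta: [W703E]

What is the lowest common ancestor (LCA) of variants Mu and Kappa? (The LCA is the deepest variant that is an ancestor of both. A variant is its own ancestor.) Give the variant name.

Path from root to Mu: Gamma -> Alpha -> Mu
  ancestors of Mu: {Gamma, Alpha, Mu}
Path from root to Kappa: Gamma -> Kappa
  ancestors of Kappa: {Gamma, Kappa}
Common ancestors: {Gamma}
Walk up from Kappa: Kappa (not in ancestors of Mu), Gamma (in ancestors of Mu)
Deepest common ancestor (LCA) = Gamma

Answer: Gamma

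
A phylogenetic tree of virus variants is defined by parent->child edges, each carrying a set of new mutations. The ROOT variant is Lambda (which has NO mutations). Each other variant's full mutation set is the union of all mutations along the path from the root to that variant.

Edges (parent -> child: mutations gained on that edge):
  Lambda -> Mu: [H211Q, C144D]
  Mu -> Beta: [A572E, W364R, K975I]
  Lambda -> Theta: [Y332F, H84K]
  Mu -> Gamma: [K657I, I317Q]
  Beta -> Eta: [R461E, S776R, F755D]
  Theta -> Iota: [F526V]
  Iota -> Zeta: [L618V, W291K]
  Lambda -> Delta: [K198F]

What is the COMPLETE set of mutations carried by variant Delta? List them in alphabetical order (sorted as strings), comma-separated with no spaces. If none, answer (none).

At Lambda: gained [] -> total []
At Delta: gained ['K198F'] -> total ['K198F']

Answer: K198F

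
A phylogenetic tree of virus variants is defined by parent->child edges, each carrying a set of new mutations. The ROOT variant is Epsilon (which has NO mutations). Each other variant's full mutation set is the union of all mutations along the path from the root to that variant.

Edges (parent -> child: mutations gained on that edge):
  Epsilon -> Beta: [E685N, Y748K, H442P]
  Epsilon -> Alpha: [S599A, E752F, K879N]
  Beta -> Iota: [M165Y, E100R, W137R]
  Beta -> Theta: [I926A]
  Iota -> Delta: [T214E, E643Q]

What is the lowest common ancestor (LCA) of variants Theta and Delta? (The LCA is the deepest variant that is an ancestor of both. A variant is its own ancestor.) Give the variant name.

Answer: Beta

Derivation:
Path from root to Theta: Epsilon -> Beta -> Theta
  ancestors of Theta: {Epsilon, Beta, Theta}
Path from root to Delta: Epsilon -> Beta -> Iota -> Delta
  ancestors of Delta: {Epsilon, Beta, Iota, Delta}
Common ancestors: {Epsilon, Beta}
Walk up from Delta: Delta (not in ancestors of Theta), Iota (not in ancestors of Theta), Beta (in ancestors of Theta), Epsilon (in ancestors of Theta)
Deepest common ancestor (LCA) = Beta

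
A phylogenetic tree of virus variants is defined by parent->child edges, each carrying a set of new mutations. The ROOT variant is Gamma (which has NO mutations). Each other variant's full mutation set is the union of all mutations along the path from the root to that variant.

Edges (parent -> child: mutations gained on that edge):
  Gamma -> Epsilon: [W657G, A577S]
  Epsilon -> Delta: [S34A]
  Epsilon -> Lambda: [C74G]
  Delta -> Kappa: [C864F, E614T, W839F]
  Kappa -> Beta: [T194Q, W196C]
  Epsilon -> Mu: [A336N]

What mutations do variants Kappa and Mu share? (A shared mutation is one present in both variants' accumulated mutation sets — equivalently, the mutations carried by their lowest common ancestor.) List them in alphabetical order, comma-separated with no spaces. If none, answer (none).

Answer: A577S,W657G

Derivation:
Accumulating mutations along path to Kappa:
  At Gamma: gained [] -> total []
  At Epsilon: gained ['W657G', 'A577S'] -> total ['A577S', 'W657G']
  At Delta: gained ['S34A'] -> total ['A577S', 'S34A', 'W657G']
  At Kappa: gained ['C864F', 'E614T', 'W839F'] -> total ['A577S', 'C864F', 'E614T', 'S34A', 'W657G', 'W839F']
Mutations(Kappa) = ['A577S', 'C864F', 'E614T', 'S34A', 'W657G', 'W839F']
Accumulating mutations along path to Mu:
  At Gamma: gained [] -> total []
  At Epsilon: gained ['W657G', 'A577S'] -> total ['A577S', 'W657G']
  At Mu: gained ['A336N'] -> total ['A336N', 'A577S', 'W657G']
Mutations(Mu) = ['A336N', 'A577S', 'W657G']
Intersection: ['A577S', 'C864F', 'E614T', 'S34A', 'W657G', 'W839F'] ∩ ['A336N', 'A577S', 'W657G'] = ['A577S', 'W657G']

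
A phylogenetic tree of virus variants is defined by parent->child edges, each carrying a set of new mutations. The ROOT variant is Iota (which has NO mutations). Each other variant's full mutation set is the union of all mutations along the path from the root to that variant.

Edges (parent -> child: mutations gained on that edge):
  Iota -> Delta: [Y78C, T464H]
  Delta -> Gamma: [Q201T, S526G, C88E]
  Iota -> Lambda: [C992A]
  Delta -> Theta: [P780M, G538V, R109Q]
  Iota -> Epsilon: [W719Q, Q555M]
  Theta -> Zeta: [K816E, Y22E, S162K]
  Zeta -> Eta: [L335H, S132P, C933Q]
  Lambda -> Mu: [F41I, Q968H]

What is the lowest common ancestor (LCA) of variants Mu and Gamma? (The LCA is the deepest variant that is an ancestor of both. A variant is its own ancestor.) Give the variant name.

Answer: Iota

Derivation:
Path from root to Mu: Iota -> Lambda -> Mu
  ancestors of Mu: {Iota, Lambda, Mu}
Path from root to Gamma: Iota -> Delta -> Gamma
  ancestors of Gamma: {Iota, Delta, Gamma}
Common ancestors: {Iota}
Walk up from Gamma: Gamma (not in ancestors of Mu), Delta (not in ancestors of Mu), Iota (in ancestors of Mu)
Deepest common ancestor (LCA) = Iota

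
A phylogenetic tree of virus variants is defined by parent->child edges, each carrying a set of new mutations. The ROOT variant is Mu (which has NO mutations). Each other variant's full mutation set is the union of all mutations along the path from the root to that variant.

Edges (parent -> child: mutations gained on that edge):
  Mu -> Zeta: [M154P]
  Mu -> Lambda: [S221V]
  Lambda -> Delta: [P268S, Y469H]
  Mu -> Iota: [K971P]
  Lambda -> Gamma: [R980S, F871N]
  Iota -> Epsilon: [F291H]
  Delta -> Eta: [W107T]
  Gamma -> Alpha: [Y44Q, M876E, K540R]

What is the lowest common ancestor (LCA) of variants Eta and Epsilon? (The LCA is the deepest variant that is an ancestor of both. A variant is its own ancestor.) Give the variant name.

Path from root to Eta: Mu -> Lambda -> Delta -> Eta
  ancestors of Eta: {Mu, Lambda, Delta, Eta}
Path from root to Epsilon: Mu -> Iota -> Epsilon
  ancestors of Epsilon: {Mu, Iota, Epsilon}
Common ancestors: {Mu}
Walk up from Epsilon: Epsilon (not in ancestors of Eta), Iota (not in ancestors of Eta), Mu (in ancestors of Eta)
Deepest common ancestor (LCA) = Mu

Answer: Mu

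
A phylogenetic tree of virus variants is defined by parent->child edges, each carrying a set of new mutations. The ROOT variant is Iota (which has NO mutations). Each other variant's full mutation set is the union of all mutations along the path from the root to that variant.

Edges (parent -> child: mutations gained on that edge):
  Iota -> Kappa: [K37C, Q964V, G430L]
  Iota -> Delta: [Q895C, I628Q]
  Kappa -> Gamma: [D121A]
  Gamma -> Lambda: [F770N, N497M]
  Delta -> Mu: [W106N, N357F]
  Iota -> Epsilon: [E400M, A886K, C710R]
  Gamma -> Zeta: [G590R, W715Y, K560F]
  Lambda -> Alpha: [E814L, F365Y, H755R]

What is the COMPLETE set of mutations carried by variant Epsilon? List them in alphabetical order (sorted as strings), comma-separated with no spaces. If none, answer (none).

At Iota: gained [] -> total []
At Epsilon: gained ['E400M', 'A886K', 'C710R'] -> total ['A886K', 'C710R', 'E400M']

Answer: A886K,C710R,E400M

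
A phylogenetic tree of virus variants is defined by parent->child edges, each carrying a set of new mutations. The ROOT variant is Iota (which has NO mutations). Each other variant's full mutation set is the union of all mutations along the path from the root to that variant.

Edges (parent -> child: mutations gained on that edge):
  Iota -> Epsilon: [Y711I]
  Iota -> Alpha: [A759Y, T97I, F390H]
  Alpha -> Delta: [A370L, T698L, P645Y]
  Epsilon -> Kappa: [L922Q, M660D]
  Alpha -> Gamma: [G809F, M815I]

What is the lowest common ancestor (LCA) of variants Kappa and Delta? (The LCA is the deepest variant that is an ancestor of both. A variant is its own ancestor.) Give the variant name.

Path from root to Kappa: Iota -> Epsilon -> Kappa
  ancestors of Kappa: {Iota, Epsilon, Kappa}
Path from root to Delta: Iota -> Alpha -> Delta
  ancestors of Delta: {Iota, Alpha, Delta}
Common ancestors: {Iota}
Walk up from Delta: Delta (not in ancestors of Kappa), Alpha (not in ancestors of Kappa), Iota (in ancestors of Kappa)
Deepest common ancestor (LCA) = Iota

Answer: Iota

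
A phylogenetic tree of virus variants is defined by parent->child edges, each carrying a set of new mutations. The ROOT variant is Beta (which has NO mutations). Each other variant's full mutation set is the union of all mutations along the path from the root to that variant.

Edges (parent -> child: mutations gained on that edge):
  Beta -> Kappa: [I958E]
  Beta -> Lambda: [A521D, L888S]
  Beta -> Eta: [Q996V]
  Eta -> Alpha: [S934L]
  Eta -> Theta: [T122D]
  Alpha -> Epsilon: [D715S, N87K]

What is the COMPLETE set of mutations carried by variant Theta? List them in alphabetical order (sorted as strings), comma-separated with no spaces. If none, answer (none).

At Beta: gained [] -> total []
At Eta: gained ['Q996V'] -> total ['Q996V']
At Theta: gained ['T122D'] -> total ['Q996V', 'T122D']

Answer: Q996V,T122D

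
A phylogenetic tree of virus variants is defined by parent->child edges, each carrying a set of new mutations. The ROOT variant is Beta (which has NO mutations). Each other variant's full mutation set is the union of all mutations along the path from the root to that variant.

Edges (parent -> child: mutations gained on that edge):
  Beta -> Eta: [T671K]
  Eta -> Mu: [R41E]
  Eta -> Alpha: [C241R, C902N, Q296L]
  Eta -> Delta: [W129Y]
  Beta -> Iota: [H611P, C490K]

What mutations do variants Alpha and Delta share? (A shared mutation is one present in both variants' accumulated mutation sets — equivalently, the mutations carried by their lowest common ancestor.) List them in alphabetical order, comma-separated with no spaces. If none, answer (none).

Accumulating mutations along path to Alpha:
  At Beta: gained [] -> total []
  At Eta: gained ['T671K'] -> total ['T671K']
  At Alpha: gained ['C241R', 'C902N', 'Q296L'] -> total ['C241R', 'C902N', 'Q296L', 'T671K']
Mutations(Alpha) = ['C241R', 'C902N', 'Q296L', 'T671K']
Accumulating mutations along path to Delta:
  At Beta: gained [] -> total []
  At Eta: gained ['T671K'] -> total ['T671K']
  At Delta: gained ['W129Y'] -> total ['T671K', 'W129Y']
Mutations(Delta) = ['T671K', 'W129Y']
Intersection: ['C241R', 'C902N', 'Q296L', 'T671K'] ∩ ['T671K', 'W129Y'] = ['T671K']

Answer: T671K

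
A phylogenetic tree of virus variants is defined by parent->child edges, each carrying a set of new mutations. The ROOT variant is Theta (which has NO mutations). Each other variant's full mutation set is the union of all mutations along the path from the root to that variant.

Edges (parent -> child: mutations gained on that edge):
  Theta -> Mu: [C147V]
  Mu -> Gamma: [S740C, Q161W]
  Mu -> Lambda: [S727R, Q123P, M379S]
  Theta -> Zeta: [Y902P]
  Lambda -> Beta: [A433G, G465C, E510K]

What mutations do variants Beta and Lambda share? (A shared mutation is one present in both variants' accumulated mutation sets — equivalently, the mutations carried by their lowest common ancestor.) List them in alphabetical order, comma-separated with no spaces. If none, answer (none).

Answer: C147V,M379S,Q123P,S727R

Derivation:
Accumulating mutations along path to Beta:
  At Theta: gained [] -> total []
  At Mu: gained ['C147V'] -> total ['C147V']
  At Lambda: gained ['S727R', 'Q123P', 'M379S'] -> total ['C147V', 'M379S', 'Q123P', 'S727R']
  At Beta: gained ['A433G', 'G465C', 'E510K'] -> total ['A433G', 'C147V', 'E510K', 'G465C', 'M379S', 'Q123P', 'S727R']
Mutations(Beta) = ['A433G', 'C147V', 'E510K', 'G465C', 'M379S', 'Q123P', 'S727R']
Accumulating mutations along path to Lambda:
  At Theta: gained [] -> total []
  At Mu: gained ['C147V'] -> total ['C147V']
  At Lambda: gained ['S727R', 'Q123P', 'M379S'] -> total ['C147V', 'M379S', 'Q123P', 'S727R']
Mutations(Lambda) = ['C147V', 'M379S', 'Q123P', 'S727R']
Intersection: ['A433G', 'C147V', 'E510K', 'G465C', 'M379S', 'Q123P', 'S727R'] ∩ ['C147V', 'M379S', 'Q123P', 'S727R'] = ['C147V', 'M379S', 'Q123P', 'S727R']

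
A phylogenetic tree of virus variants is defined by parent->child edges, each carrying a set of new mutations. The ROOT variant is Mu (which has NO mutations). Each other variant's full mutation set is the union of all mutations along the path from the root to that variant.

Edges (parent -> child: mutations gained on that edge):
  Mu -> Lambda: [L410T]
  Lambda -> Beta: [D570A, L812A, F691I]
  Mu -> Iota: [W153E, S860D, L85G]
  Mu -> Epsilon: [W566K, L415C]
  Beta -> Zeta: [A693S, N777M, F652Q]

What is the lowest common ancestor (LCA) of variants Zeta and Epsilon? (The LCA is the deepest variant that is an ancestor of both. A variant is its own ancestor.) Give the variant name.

Path from root to Zeta: Mu -> Lambda -> Beta -> Zeta
  ancestors of Zeta: {Mu, Lambda, Beta, Zeta}
Path from root to Epsilon: Mu -> Epsilon
  ancestors of Epsilon: {Mu, Epsilon}
Common ancestors: {Mu}
Walk up from Epsilon: Epsilon (not in ancestors of Zeta), Mu (in ancestors of Zeta)
Deepest common ancestor (LCA) = Mu

Answer: Mu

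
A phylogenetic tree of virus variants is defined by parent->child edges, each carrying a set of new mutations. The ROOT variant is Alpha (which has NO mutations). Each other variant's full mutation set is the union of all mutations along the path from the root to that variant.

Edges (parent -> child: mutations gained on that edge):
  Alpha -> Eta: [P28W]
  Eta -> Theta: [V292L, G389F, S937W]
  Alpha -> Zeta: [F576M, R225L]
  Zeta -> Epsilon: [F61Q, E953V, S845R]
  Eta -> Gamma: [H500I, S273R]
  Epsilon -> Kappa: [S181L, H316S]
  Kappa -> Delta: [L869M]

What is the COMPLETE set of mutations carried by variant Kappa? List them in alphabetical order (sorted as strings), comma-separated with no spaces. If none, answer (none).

At Alpha: gained [] -> total []
At Zeta: gained ['F576M', 'R225L'] -> total ['F576M', 'R225L']
At Epsilon: gained ['F61Q', 'E953V', 'S845R'] -> total ['E953V', 'F576M', 'F61Q', 'R225L', 'S845R']
At Kappa: gained ['S181L', 'H316S'] -> total ['E953V', 'F576M', 'F61Q', 'H316S', 'R225L', 'S181L', 'S845R']

Answer: E953V,F576M,F61Q,H316S,R225L,S181L,S845R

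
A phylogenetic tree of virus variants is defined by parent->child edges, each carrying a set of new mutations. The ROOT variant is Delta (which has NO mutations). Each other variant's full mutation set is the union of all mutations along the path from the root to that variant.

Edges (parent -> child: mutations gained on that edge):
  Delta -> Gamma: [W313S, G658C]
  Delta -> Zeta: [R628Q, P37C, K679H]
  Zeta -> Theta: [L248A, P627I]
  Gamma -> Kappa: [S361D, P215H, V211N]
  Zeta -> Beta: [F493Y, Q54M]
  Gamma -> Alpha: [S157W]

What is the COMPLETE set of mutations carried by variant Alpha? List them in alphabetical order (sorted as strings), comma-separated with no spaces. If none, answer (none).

Answer: G658C,S157W,W313S

Derivation:
At Delta: gained [] -> total []
At Gamma: gained ['W313S', 'G658C'] -> total ['G658C', 'W313S']
At Alpha: gained ['S157W'] -> total ['G658C', 'S157W', 'W313S']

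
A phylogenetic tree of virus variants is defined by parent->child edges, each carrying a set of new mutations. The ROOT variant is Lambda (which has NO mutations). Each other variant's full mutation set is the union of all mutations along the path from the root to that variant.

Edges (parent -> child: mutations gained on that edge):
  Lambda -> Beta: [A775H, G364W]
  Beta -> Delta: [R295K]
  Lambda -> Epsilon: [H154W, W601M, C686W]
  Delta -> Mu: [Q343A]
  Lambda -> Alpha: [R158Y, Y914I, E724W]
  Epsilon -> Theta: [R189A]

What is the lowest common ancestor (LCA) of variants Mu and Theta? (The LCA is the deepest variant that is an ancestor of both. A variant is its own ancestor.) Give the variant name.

Answer: Lambda

Derivation:
Path from root to Mu: Lambda -> Beta -> Delta -> Mu
  ancestors of Mu: {Lambda, Beta, Delta, Mu}
Path from root to Theta: Lambda -> Epsilon -> Theta
  ancestors of Theta: {Lambda, Epsilon, Theta}
Common ancestors: {Lambda}
Walk up from Theta: Theta (not in ancestors of Mu), Epsilon (not in ancestors of Mu), Lambda (in ancestors of Mu)
Deepest common ancestor (LCA) = Lambda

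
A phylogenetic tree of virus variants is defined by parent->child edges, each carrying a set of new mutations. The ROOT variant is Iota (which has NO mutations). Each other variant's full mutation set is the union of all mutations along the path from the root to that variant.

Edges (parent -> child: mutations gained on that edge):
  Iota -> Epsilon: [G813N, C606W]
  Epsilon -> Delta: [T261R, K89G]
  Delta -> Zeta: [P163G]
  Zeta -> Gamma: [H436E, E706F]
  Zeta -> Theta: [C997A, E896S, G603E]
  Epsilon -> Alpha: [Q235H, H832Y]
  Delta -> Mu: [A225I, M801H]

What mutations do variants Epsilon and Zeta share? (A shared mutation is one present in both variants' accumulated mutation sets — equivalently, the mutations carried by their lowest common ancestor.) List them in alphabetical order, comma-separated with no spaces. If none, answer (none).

Answer: C606W,G813N

Derivation:
Accumulating mutations along path to Epsilon:
  At Iota: gained [] -> total []
  At Epsilon: gained ['G813N', 'C606W'] -> total ['C606W', 'G813N']
Mutations(Epsilon) = ['C606W', 'G813N']
Accumulating mutations along path to Zeta:
  At Iota: gained [] -> total []
  At Epsilon: gained ['G813N', 'C606W'] -> total ['C606W', 'G813N']
  At Delta: gained ['T261R', 'K89G'] -> total ['C606W', 'G813N', 'K89G', 'T261R']
  At Zeta: gained ['P163G'] -> total ['C606W', 'G813N', 'K89G', 'P163G', 'T261R']
Mutations(Zeta) = ['C606W', 'G813N', 'K89G', 'P163G', 'T261R']
Intersection: ['C606W', 'G813N'] ∩ ['C606W', 'G813N', 'K89G', 'P163G', 'T261R'] = ['C606W', 'G813N']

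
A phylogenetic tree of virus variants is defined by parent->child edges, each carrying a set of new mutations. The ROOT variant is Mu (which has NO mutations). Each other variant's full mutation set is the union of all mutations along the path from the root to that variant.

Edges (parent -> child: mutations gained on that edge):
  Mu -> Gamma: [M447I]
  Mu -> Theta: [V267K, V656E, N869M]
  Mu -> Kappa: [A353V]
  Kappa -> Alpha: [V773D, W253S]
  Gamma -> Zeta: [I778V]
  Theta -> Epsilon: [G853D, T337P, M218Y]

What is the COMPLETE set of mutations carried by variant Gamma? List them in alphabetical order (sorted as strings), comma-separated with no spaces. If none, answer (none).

At Mu: gained [] -> total []
At Gamma: gained ['M447I'] -> total ['M447I']

Answer: M447I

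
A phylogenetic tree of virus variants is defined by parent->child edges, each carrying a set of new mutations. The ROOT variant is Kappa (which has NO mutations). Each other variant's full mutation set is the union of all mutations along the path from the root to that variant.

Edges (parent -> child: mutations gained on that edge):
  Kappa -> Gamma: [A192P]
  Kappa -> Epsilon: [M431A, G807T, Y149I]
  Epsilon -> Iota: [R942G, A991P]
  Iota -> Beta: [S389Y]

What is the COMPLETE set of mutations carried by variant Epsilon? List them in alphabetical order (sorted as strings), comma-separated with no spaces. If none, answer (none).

Answer: G807T,M431A,Y149I

Derivation:
At Kappa: gained [] -> total []
At Epsilon: gained ['M431A', 'G807T', 'Y149I'] -> total ['G807T', 'M431A', 'Y149I']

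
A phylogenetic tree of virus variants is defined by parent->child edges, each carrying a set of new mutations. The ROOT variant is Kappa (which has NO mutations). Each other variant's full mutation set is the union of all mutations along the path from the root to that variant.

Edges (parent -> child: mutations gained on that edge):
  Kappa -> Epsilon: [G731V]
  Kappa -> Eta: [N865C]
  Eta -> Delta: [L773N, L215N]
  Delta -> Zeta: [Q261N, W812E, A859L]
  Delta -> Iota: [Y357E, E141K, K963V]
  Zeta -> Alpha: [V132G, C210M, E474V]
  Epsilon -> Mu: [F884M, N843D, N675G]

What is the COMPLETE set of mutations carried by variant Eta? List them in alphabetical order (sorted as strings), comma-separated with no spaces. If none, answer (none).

Answer: N865C

Derivation:
At Kappa: gained [] -> total []
At Eta: gained ['N865C'] -> total ['N865C']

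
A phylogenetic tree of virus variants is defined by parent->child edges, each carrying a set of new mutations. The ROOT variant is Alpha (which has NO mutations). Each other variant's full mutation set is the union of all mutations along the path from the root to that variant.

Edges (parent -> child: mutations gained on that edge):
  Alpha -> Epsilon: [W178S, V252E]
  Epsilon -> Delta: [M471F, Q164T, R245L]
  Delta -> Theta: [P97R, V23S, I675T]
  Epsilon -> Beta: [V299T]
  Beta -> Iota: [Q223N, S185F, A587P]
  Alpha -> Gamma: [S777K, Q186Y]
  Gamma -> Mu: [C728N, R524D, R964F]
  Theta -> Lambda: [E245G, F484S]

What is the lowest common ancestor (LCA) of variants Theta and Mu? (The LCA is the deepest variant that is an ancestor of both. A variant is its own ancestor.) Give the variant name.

Path from root to Theta: Alpha -> Epsilon -> Delta -> Theta
  ancestors of Theta: {Alpha, Epsilon, Delta, Theta}
Path from root to Mu: Alpha -> Gamma -> Mu
  ancestors of Mu: {Alpha, Gamma, Mu}
Common ancestors: {Alpha}
Walk up from Mu: Mu (not in ancestors of Theta), Gamma (not in ancestors of Theta), Alpha (in ancestors of Theta)
Deepest common ancestor (LCA) = Alpha

Answer: Alpha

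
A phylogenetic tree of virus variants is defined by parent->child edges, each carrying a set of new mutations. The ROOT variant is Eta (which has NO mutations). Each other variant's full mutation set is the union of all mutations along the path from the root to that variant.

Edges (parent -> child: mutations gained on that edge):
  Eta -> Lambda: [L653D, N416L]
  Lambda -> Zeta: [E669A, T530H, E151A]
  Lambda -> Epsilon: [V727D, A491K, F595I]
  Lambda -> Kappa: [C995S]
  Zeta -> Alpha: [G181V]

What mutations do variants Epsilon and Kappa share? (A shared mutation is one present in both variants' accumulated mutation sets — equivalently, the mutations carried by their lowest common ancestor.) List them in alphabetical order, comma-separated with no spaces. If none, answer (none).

Answer: L653D,N416L

Derivation:
Accumulating mutations along path to Epsilon:
  At Eta: gained [] -> total []
  At Lambda: gained ['L653D', 'N416L'] -> total ['L653D', 'N416L']
  At Epsilon: gained ['V727D', 'A491K', 'F595I'] -> total ['A491K', 'F595I', 'L653D', 'N416L', 'V727D']
Mutations(Epsilon) = ['A491K', 'F595I', 'L653D', 'N416L', 'V727D']
Accumulating mutations along path to Kappa:
  At Eta: gained [] -> total []
  At Lambda: gained ['L653D', 'N416L'] -> total ['L653D', 'N416L']
  At Kappa: gained ['C995S'] -> total ['C995S', 'L653D', 'N416L']
Mutations(Kappa) = ['C995S', 'L653D', 'N416L']
Intersection: ['A491K', 'F595I', 'L653D', 'N416L', 'V727D'] ∩ ['C995S', 'L653D', 'N416L'] = ['L653D', 'N416L']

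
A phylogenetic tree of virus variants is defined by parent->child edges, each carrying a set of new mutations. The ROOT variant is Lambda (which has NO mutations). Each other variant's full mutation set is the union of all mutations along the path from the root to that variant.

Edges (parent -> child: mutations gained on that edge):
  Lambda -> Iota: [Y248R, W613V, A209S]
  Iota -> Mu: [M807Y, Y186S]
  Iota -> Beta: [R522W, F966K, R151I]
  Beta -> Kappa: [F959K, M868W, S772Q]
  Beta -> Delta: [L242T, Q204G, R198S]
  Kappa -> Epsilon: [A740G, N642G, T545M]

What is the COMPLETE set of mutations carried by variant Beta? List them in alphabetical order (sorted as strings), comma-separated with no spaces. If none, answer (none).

Answer: A209S,F966K,R151I,R522W,W613V,Y248R

Derivation:
At Lambda: gained [] -> total []
At Iota: gained ['Y248R', 'W613V', 'A209S'] -> total ['A209S', 'W613V', 'Y248R']
At Beta: gained ['R522W', 'F966K', 'R151I'] -> total ['A209S', 'F966K', 'R151I', 'R522W', 'W613V', 'Y248R']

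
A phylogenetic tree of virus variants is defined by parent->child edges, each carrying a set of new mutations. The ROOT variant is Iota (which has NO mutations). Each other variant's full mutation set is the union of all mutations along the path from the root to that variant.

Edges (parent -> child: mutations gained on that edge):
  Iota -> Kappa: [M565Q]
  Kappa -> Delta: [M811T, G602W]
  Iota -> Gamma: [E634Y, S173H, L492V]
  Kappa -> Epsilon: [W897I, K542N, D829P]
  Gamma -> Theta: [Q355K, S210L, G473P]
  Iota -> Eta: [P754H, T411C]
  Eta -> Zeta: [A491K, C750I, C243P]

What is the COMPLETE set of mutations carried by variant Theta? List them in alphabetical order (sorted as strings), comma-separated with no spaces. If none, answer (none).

Answer: E634Y,G473P,L492V,Q355K,S173H,S210L

Derivation:
At Iota: gained [] -> total []
At Gamma: gained ['E634Y', 'S173H', 'L492V'] -> total ['E634Y', 'L492V', 'S173H']
At Theta: gained ['Q355K', 'S210L', 'G473P'] -> total ['E634Y', 'G473P', 'L492V', 'Q355K', 'S173H', 'S210L']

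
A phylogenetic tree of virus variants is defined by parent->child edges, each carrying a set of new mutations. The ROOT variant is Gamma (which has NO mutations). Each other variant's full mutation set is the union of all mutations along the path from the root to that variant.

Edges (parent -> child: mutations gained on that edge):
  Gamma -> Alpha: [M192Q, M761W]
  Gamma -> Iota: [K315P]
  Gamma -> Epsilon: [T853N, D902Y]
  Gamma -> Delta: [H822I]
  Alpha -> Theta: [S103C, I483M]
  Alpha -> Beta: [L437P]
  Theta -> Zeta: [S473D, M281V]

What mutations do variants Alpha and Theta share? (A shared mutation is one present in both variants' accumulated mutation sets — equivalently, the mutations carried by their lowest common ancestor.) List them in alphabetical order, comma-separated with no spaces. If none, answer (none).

Answer: M192Q,M761W

Derivation:
Accumulating mutations along path to Alpha:
  At Gamma: gained [] -> total []
  At Alpha: gained ['M192Q', 'M761W'] -> total ['M192Q', 'M761W']
Mutations(Alpha) = ['M192Q', 'M761W']
Accumulating mutations along path to Theta:
  At Gamma: gained [] -> total []
  At Alpha: gained ['M192Q', 'M761W'] -> total ['M192Q', 'M761W']
  At Theta: gained ['S103C', 'I483M'] -> total ['I483M', 'M192Q', 'M761W', 'S103C']
Mutations(Theta) = ['I483M', 'M192Q', 'M761W', 'S103C']
Intersection: ['M192Q', 'M761W'] ∩ ['I483M', 'M192Q', 'M761W', 'S103C'] = ['M192Q', 'M761W']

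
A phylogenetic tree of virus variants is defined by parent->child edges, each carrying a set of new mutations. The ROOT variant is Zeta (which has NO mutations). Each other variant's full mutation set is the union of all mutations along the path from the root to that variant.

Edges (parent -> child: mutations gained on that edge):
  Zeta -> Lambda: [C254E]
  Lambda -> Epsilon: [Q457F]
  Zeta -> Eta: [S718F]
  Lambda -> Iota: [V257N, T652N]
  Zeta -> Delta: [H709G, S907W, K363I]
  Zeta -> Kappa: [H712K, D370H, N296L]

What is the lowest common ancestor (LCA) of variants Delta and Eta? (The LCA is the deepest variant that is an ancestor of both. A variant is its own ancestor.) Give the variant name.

Answer: Zeta

Derivation:
Path from root to Delta: Zeta -> Delta
  ancestors of Delta: {Zeta, Delta}
Path from root to Eta: Zeta -> Eta
  ancestors of Eta: {Zeta, Eta}
Common ancestors: {Zeta}
Walk up from Eta: Eta (not in ancestors of Delta), Zeta (in ancestors of Delta)
Deepest common ancestor (LCA) = Zeta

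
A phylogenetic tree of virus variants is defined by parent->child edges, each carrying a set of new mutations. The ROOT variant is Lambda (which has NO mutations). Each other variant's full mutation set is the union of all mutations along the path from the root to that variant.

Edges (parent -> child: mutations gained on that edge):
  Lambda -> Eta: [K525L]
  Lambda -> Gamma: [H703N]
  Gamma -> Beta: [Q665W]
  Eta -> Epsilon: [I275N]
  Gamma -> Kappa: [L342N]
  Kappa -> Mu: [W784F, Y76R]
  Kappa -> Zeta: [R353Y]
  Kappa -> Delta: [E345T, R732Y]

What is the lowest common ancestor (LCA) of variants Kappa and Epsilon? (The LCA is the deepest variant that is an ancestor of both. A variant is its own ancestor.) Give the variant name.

Answer: Lambda

Derivation:
Path from root to Kappa: Lambda -> Gamma -> Kappa
  ancestors of Kappa: {Lambda, Gamma, Kappa}
Path from root to Epsilon: Lambda -> Eta -> Epsilon
  ancestors of Epsilon: {Lambda, Eta, Epsilon}
Common ancestors: {Lambda}
Walk up from Epsilon: Epsilon (not in ancestors of Kappa), Eta (not in ancestors of Kappa), Lambda (in ancestors of Kappa)
Deepest common ancestor (LCA) = Lambda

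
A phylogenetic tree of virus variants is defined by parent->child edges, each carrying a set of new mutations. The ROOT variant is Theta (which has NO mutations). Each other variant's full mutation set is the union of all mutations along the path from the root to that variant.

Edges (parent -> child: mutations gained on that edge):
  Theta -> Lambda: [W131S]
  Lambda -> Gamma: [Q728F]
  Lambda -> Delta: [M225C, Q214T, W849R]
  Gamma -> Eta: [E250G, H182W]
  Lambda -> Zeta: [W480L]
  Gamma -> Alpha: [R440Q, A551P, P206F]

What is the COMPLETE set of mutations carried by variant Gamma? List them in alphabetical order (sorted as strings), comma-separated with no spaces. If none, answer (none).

Answer: Q728F,W131S

Derivation:
At Theta: gained [] -> total []
At Lambda: gained ['W131S'] -> total ['W131S']
At Gamma: gained ['Q728F'] -> total ['Q728F', 'W131S']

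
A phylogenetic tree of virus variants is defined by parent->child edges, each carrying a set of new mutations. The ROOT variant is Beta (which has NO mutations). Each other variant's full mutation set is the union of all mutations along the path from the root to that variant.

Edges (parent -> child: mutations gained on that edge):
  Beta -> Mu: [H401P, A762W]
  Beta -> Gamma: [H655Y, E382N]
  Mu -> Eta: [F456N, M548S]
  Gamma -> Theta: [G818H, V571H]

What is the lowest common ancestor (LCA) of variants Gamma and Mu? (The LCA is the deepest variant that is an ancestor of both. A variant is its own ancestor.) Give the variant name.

Path from root to Gamma: Beta -> Gamma
  ancestors of Gamma: {Beta, Gamma}
Path from root to Mu: Beta -> Mu
  ancestors of Mu: {Beta, Mu}
Common ancestors: {Beta}
Walk up from Mu: Mu (not in ancestors of Gamma), Beta (in ancestors of Gamma)
Deepest common ancestor (LCA) = Beta

Answer: Beta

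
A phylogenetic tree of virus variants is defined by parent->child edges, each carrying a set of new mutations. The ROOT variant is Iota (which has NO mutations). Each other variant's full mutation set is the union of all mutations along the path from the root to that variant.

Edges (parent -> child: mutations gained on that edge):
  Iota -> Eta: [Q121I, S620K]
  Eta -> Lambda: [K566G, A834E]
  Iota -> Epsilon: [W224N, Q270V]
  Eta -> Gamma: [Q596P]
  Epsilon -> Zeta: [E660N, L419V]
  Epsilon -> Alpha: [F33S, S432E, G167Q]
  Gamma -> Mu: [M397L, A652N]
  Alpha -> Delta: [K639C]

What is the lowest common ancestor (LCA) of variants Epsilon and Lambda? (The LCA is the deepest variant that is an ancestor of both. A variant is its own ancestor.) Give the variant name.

Answer: Iota

Derivation:
Path from root to Epsilon: Iota -> Epsilon
  ancestors of Epsilon: {Iota, Epsilon}
Path from root to Lambda: Iota -> Eta -> Lambda
  ancestors of Lambda: {Iota, Eta, Lambda}
Common ancestors: {Iota}
Walk up from Lambda: Lambda (not in ancestors of Epsilon), Eta (not in ancestors of Epsilon), Iota (in ancestors of Epsilon)
Deepest common ancestor (LCA) = Iota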